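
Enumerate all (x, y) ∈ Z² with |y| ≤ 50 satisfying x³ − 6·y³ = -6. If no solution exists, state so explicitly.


The equation is x³ - 6y³ = -6. For fixed y, x³ = 6·y³ − 6, so a solution requires the RHS to be a perfect cube.
Strategy: iterate y from -50 to 50, compute RHS = 6·y³ − 6, and check whether it is a (positive or negative) perfect cube.
Check small values of y:
  y = 0: RHS = -6 is not a perfect cube.
  y = 1: RHS = 0 = (0)³ ⇒ x = 0 works.
  y = -1: RHS = -12 is not a perfect cube.
  y = 2: RHS = 42 is not a perfect cube.
  y = -2: RHS = -54 is not a perfect cube.
  y = 3: RHS = 156 is not a perfect cube.
  y = -3: RHS = -168 is not a perfect cube.
Continuing the search up to |y| = 50 finds no further solutions beyond those listed.
Collected solutions: (0, 1).

Solutions (with |y| ≤ 50): (0, 1).


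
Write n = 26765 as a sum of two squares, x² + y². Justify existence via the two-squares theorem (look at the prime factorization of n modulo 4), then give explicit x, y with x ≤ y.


Step 1: Factor n = 26765 = 5 · 53 · 101.
Step 2: Check the mod-4 condition on each prime factor: 5 ≡ 1 (mod 4), exponent 1; 53 ≡ 1 (mod 4), exponent 1; 101 ≡ 1 (mod 4), exponent 1.
All primes ≡ 3 (mod 4) appear to even exponent (or don't appear), so by the two-squares theorem n IS expressible as a sum of two squares.
Step 3: Build a representation. Here n = 5 · 53 · 101 is a product of primes ≡ 1 (mod 4). Each prime p ≡ 1 (mod 4) is itself a sum of two squares; find a² by testing p − a² for a perfect square:
  5: 5 − 1² = 4 = 2² ⇒ 5 = 1² + 2².
  53: 53 − 1² = 52, 53 − 2² = 49 = 7² ⇒ 53 = 2² + 7².
  101: 101 − 1² = 100 = 10² ⇒ 101 = 1² + 10².
  Combine using the Brahmagupta–Fibonacci identity (a² + b²)(c² + d²) = (ac − bd)² + (ad + bc)² = (ac + bd)² + (ad − bc)²:
  5 · 53 = 265: from (1² + 2²)(2² + 7²), take (1·2 − 2·7, 1·7 + 2·2) = (2 − 14, 7 + 4) = (-12, 11); dropping signs (only squares matter) gives (12, 11); check 12² + 11² = 144 + 121 = 265 ✓.
  265 · 101 = 26765: from (12² + 11²)(1² + 10²), take (12·1 − 11·10, 12·10 + 11·1) = (12 − 110, 120 + 11) = (-98, 131); dropping signs (only squares matter) gives (98, 131); check 98² + 131² = 9604 + 17161 = 26765 ✓.
Step 4: Order so x ≤ y and verify: 98² + 131² = 9604 + 17161 = 26765 = n. ✓

n = 26765 = 98² + 131² (one valid representation with x ≤ y).


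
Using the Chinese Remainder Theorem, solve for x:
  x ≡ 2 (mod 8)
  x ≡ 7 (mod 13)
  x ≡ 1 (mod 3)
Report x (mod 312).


Moduli 8, 13, 3 are pairwise coprime; by CRT there is a unique solution modulo M = 8 · 13 · 3 = 312.
Solve pairwise, accumulating the modulus:
  Start with x ≡ 2 (mod 8).
  Combine with x ≡ 7 (mod 13): since gcd(8, 13) = 1, we get a unique residue mod 104.
    Write x = 2 + 8·t and substitute into x ≡ 7 (mod 13): 8·t ≡ 7 − 2 = 5 (mod 13).
    The inverse of 8 mod 13 is 5 (since 8·5 = 40 = 3·13 + 1), so t ≡ 5·5 = 25 ≡ 12 (mod 13).
    Then x = 2 + 8·12 = 98, valid modulo lcm(8, 13) = 104: x ≡ 98 (mod 104).
  Combine with x ≡ 1 (mod 3): since gcd(104, 3) = 1, we get a unique residue mod 312.
    Write x = 98 + 104·t and substitute into x ≡ 1 (mod 3): 104·t ≡ 1 − 98 = -97 (mod 3).
    Reduce coefficients mod 3: 2·t ≡ 2 (mod 3).
    The inverse of 2 mod 3 is 2 (since 2·2 = 4 = 1·3 + 1), so t ≡ 2·2 = 4 ≡ 1 (mod 3).
    Then x = 98 + 104·1 = 202, valid modulo lcm(104, 3) = 312: x ≡ 202 (mod 312).
Verify: 202 mod 8 = 2 ✓, 202 mod 13 = 7 ✓, 202 mod 3 = 1 ✓.

x ≡ 202 (mod 312).


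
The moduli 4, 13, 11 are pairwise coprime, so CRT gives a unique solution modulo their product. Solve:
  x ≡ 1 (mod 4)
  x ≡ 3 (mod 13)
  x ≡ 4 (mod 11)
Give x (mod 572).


Moduli 4, 13, 11 are pairwise coprime; by CRT there is a unique solution modulo M = 4 · 13 · 11 = 572.
Solve pairwise, accumulating the modulus:
  Start with x ≡ 1 (mod 4).
  Combine with x ≡ 3 (mod 13): since gcd(4, 13) = 1, we get a unique residue mod 52.
    Write x = 1 + 4·t and substitute into x ≡ 3 (mod 13): 4·t ≡ 3 − 1 = 2 (mod 13).
    The inverse of 4 mod 13 is 10 (since 4·10 = 40 = 3·13 + 1), so t ≡ 10·2 = 20 ≡ 7 (mod 13).
    Then x = 1 + 4·7 = 29, valid modulo lcm(4, 13) = 52: x ≡ 29 (mod 52).
  Combine with x ≡ 4 (mod 11): since gcd(52, 11) = 1, we get a unique residue mod 572.
    Write x = 29 + 52·t and substitute into x ≡ 4 (mod 11): 52·t ≡ 4 − 29 = -25 (mod 11).
    Reduce coefficients mod 11: 8·t ≡ 8 (mod 11).
    The inverse of 8 mod 11 is 7 (since 8·7 = 56 = 5·11 + 1), so t ≡ 7·8 = 56 ≡ 1 (mod 11).
    Then x = 29 + 52·1 = 81, valid modulo lcm(52, 11) = 572: x ≡ 81 (mod 572).
Verify: 81 mod 4 = 1 ✓, 81 mod 13 = 3 ✓, 81 mod 11 = 4 ✓.

x ≡ 81 (mod 572).


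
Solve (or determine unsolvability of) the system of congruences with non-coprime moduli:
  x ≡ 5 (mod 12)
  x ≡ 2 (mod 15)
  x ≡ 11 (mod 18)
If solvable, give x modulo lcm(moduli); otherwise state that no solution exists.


Moduli 12, 15, 18 are not pairwise coprime, so CRT works modulo lcm(m_i) when all pairwise compatibility conditions hold.
Pairwise compatibility: gcd(m_i, m_j) must divide a_i - a_j for every pair.
Merge one congruence at a time:
  Start: x ≡ 5 (mod 12).
  Combine with x ≡ 2 (mod 15): gcd(12, 15) = 3; 2 - 5 = -3, which IS divisible by 3, so compatible.
    Write x = 5 + 12·t and substitute into x ≡ 2 (mod 15): 12·t ≡ 2 − 5 = -3 (mod 15).
    Divide the congruence (and modulus) by g = 3: 4·t ≡ -1 (mod 5).
    Reduce coefficients mod 5: 4·t ≡ 4 (mod 5).
    The inverse of 4 mod 5 is 4 (since 4·4 = 16 = 3·5 + 1), so t ≡ 4·4 = 16 ≡ 1 (mod 5).
    Then x = 5 + 12·1 = 17, valid modulo lcm(12, 15) = 60: x ≡ 17 (mod 60).
  Combine with x ≡ 11 (mod 18): gcd(60, 18) = 6; 11 - 17 = -6, which IS divisible by 6, so compatible.
    Write x = 17 + 60·t and substitute into x ≡ 11 (mod 18): 60·t ≡ 11 − 17 = -6 (mod 18).
    Divide the congruence (and modulus) by g = 6: 10·t ≡ -1 (mod 3).
    Reduce coefficients mod 3: 1·t ≡ 2 (mod 3).
    So t ≡ 2 (mod 3).
    Then x = 17 + 60·2 = 137, valid modulo lcm(60, 18) = 180: x ≡ 137 (mod 180).
Verify: 137 mod 12 = 5, 137 mod 15 = 2, 137 mod 18 = 11.

x ≡ 137 (mod 180).


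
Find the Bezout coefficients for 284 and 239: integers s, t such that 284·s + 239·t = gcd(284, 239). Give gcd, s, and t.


Euclidean algorithm on (284, 239) — divide until remainder is 0:
  284 = 1 · 239 + 45
  239 = 5 · 45 + 14
  45 = 3 · 14 + 3
  14 = 4 · 3 + 2
  3 = 1 · 2 + 1
  2 = 2 · 1 + 0
gcd(284, 239) = 1.
Track Bezout coefficients alongside the remainders: start with r₀ = 284 = a·1 + b·0 (s = 1, t = 0) and r₁ = 239 = a·0 + b·1 (s = 0, t = 1); each new remainder r_{k+1} = r_{k-1} − q_k·r_k inherits s_{k+1} = s_{k-1} − q_k·s_k, t_{k+1} = t_{k-1} − q_k·t_k, so r_k = a·s_k + b·t_k at every step:
  q = 1: r = 45, s = 1 − 1·0 = 1, t = 0 − 1·1 = -1  (check: 284·1 + 239·(-1) = 45)
  q = 5: r = 14, s = 0 − 5·1 = -5, t = 1 − 5·(-1) = 6  (check: 284·(-5) + 239·6 = 14)
  q = 3: r = 3, s = 1 − 3·(-5) = 16, t = -1 − 3·6 = -19  (check: 284·16 + 239·(-19) = 3)
  q = 4: r = 2, s = -5 − 4·16 = -69, t = 6 − 4·(-19) = 82  (check: 284·(-69) + 239·82 = 2)
  q = 1: r = 1, s = 16 − 1·(-69) = 85, t = -19 − 1·82 = -101  (check: 284·85 + 239·(-101) = 1)
The row with r = 1 (the gcd) gives the Bezout coefficients s = 85, t = -101.
Result: 284 · (85) + 239 · (-101) = 1.

gcd(284, 239) = 1; s = 85, t = -101 (check: 284·85 + 239·(-101) = 1).


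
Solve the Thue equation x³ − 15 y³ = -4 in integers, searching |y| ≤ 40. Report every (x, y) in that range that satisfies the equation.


The equation is x³ - 15y³ = -4. For fixed y, x³ = 15·y³ − 4, so a solution requires the RHS to be a perfect cube.
Strategy: iterate y from -40 to 40, compute RHS = 15·y³ − 4, and check whether it is a (positive or negative) perfect cube.
Check small values of y:
  y = 0: RHS = -4 is not a perfect cube.
  y = 1: RHS = 11 is not a perfect cube.
  y = -1: RHS = -19 is not a perfect cube.
  y = 2: RHS = 116 is not a perfect cube.
  y = -2: RHS = -124 is not a perfect cube.
  y = 3: RHS = 401 is not a perfect cube.
  y = -3: RHS = -409 is not a perfect cube.
Continuing the search up to |y| = 40 finds no solutions either.
No (x, y) in the scanned range satisfies the equation.

No integer solutions with |y| ≤ 40.


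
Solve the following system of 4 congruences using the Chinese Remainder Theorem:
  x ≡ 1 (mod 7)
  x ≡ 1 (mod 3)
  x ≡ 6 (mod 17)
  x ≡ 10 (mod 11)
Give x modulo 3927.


Product of moduli M = 7 · 3 · 17 · 11 = 3927.
Merge one congruence at a time:
  Start: x ≡ 1 (mod 7).
  Combine with x ≡ 1 (mod 3); new modulus lcm = 21.
    Write x = 1 + 7·t and substitute into x ≡ 1 (mod 3): 7·t ≡ 1 − 1 = 0 (mod 3).
    Reduce coefficients mod 3: 1·t ≡ 0 (mod 3).
    So t ≡ 0 (mod 3).
    Then x = 1 + 7·0 = 1, valid modulo lcm(7, 3) = 21: x ≡ 1 (mod 21).
  Combine with x ≡ 6 (mod 17); new modulus lcm = 357.
    Write x = 1 + 21·t and substitute into x ≡ 6 (mod 17): 21·t ≡ 6 − 1 = 5 (mod 17).
    Reduce coefficients mod 17: 4·t ≡ 5 (mod 17).
    The inverse of 4 mod 17 is 13 (since 4·13 = 52 = 3·17 + 1), so t ≡ 13·5 = 65 ≡ 14 (mod 17).
    Then x = 1 + 21·14 = 295, valid modulo lcm(21, 17) = 357: x ≡ 295 (mod 357).
  Combine with x ≡ 10 (mod 11); new modulus lcm = 3927.
    Write x = 295 + 357·t and substitute into x ≡ 10 (mod 11): 357·t ≡ 10 − 295 = -285 (mod 11).
    Reduce coefficients mod 11: 5·t ≡ 1 (mod 11).
    The inverse of 5 mod 11 is 9 (since 5·9 = 45 = 4·11 + 1), so t ≡ 9·1 = 9 ≡ 9 (mod 11).
    Then x = 295 + 357·9 = 3508, valid modulo lcm(357, 11) = 3927: x ≡ 3508 (mod 3927).
Verify against each original: 3508 mod 7 = 1, 3508 mod 3 = 1, 3508 mod 17 = 6, 3508 mod 11 = 10.

x ≡ 3508 (mod 3927).


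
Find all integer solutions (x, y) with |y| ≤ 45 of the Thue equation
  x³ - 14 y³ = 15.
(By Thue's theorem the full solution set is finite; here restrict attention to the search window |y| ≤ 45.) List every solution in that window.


The equation is x³ - 14y³ = 15. For fixed y, x³ = 14·y³ + 15, so a solution requires the RHS to be a perfect cube.
Strategy: iterate y from -45 to 45, compute RHS = 14·y³ + 15, and check whether it is a (positive or negative) perfect cube.
Check small values of y:
  y = 0: RHS = 15 is not a perfect cube.
  y = 1: RHS = 29 is not a perfect cube.
  y = -1: RHS = 1 = (1)³ ⇒ x = 1 works.
  y = 2: RHS = 127 is not a perfect cube.
  y = -2: RHS = -97 is not a perfect cube.
  y = 3: RHS = 393 is not a perfect cube.
  y = -3: RHS = -363 is not a perfect cube.
Continuing the search up to |y| = 45 finds no further solutions beyond those listed.
Collected solutions: (1, -1).

Solutions (with |y| ≤ 45): (1, -1).


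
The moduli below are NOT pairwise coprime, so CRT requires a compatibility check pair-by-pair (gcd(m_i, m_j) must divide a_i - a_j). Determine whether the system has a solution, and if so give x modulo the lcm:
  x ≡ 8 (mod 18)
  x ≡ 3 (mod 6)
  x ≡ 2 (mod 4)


Moduli 18, 6, 4 are not pairwise coprime, so CRT works modulo lcm(m_i) when all pairwise compatibility conditions hold.
Pairwise compatibility: gcd(m_i, m_j) must divide a_i - a_j for every pair.
Merge one congruence at a time:
  Start: x ≡ 8 (mod 18).
  Combine with x ≡ 3 (mod 6): gcd(18, 6) = 6, and 3 - 8 = -5 is NOT divisible by 6.
    ⇒ system is inconsistent (no integer solution).

No solution (the system is inconsistent).


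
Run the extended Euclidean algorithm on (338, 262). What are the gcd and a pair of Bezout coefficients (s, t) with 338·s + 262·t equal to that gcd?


Euclidean algorithm on (338, 262) — divide until remainder is 0:
  338 = 1 · 262 + 76
  262 = 3 · 76 + 34
  76 = 2 · 34 + 8
  34 = 4 · 8 + 2
  8 = 4 · 2 + 0
gcd(338, 262) = 2.
Track Bezout coefficients alongside the remainders: start with r₀ = 338 = a·1 + b·0 (s = 1, t = 0) and r₁ = 262 = a·0 + b·1 (s = 0, t = 1); each new remainder r_{k+1} = r_{k-1} − q_k·r_k inherits s_{k+1} = s_{k-1} − q_k·s_k, t_{k+1} = t_{k-1} − q_k·t_k, so r_k = a·s_k + b·t_k at every step:
  q = 1: r = 76, s = 1 − 1·0 = 1, t = 0 − 1·1 = -1  (check: 338·1 + 262·(-1) = 76)
  q = 3: r = 34, s = 0 − 3·1 = -3, t = 1 − 3·(-1) = 4  (check: 338·(-3) + 262·4 = 34)
  q = 2: r = 8, s = 1 − 2·(-3) = 7, t = -1 − 2·4 = -9  (check: 338·7 + 262·(-9) = 8)
  q = 4: r = 2, s = -3 − 4·7 = -31, t = 4 − 4·(-9) = 40  (check: 338·(-31) + 262·40 = 2)
The row with r = 2 (the gcd) gives the Bezout coefficients s = -31, t = 40.
Result: 338 · (-31) + 262 · (40) = 2.

gcd(338, 262) = 2; s = -31, t = 40 (check: 338·(-31) + 262·40 = 2).


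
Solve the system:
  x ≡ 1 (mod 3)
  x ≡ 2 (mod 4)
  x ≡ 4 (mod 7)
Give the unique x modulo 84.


Moduli 3, 4, 7 are pairwise coprime; by CRT there is a unique solution modulo M = 3 · 4 · 7 = 84.
Solve pairwise, accumulating the modulus:
  Start with x ≡ 1 (mod 3).
  Combine with x ≡ 2 (mod 4): since gcd(3, 4) = 1, we get a unique residue mod 12.
    Write x = 1 + 3·t and substitute into x ≡ 2 (mod 4): 3·t ≡ 2 − 1 = 1 (mod 4).
    The inverse of 3 mod 4 is 3 (since 3·3 = 9 = 2·4 + 1), so t ≡ 3·1 = 3 ≡ 3 (mod 4).
    Then x = 1 + 3·3 = 10, valid modulo lcm(3, 4) = 12: x ≡ 10 (mod 12).
  Combine with x ≡ 4 (mod 7): since gcd(12, 7) = 1, we get a unique residue mod 84.
    Write x = 10 + 12·t and substitute into x ≡ 4 (mod 7): 12·t ≡ 4 − 10 = -6 (mod 7).
    Reduce coefficients mod 7: 5·t ≡ 1 (mod 7).
    The inverse of 5 mod 7 is 3 (since 5·3 = 15 = 2·7 + 1), so t ≡ 3·1 = 3 ≡ 3 (mod 7).
    Then x = 10 + 12·3 = 46, valid modulo lcm(12, 7) = 84: x ≡ 46 (mod 84).
Verify: 46 mod 3 = 1 ✓, 46 mod 4 = 2 ✓, 46 mod 7 = 4 ✓.

x ≡ 46 (mod 84).


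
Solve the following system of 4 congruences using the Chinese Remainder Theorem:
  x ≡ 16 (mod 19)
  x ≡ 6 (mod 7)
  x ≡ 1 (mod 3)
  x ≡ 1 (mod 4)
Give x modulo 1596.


Product of moduli M = 19 · 7 · 3 · 4 = 1596.
Merge one congruence at a time:
  Start: x ≡ 16 (mod 19).
  Combine with x ≡ 6 (mod 7); new modulus lcm = 133.
    Write x = 16 + 19·t and substitute into x ≡ 6 (mod 7): 19·t ≡ 6 − 16 = -10 (mod 7).
    Reduce coefficients mod 7: 5·t ≡ 4 (mod 7).
    The inverse of 5 mod 7 is 3 (since 5·3 = 15 = 2·7 + 1), so t ≡ 3·4 = 12 ≡ 5 (mod 7).
    Then x = 16 + 19·5 = 111, valid modulo lcm(19, 7) = 133: x ≡ 111 (mod 133).
  Combine with x ≡ 1 (mod 3); new modulus lcm = 399.
    Write x = 111 + 133·t and substitute into x ≡ 1 (mod 3): 133·t ≡ 1 − 111 = -110 (mod 3).
    Reduce coefficients mod 3: 1·t ≡ 1 (mod 3).
    So t ≡ 1 (mod 3).
    Then x = 111 + 133·1 = 244, valid modulo lcm(133, 3) = 399: x ≡ 244 (mod 399).
  Combine with x ≡ 1 (mod 4); new modulus lcm = 1596.
    Write x = 244 + 399·t and substitute into x ≡ 1 (mod 4): 399·t ≡ 1 − 244 = -243 (mod 4).
    Reduce coefficients mod 4: 3·t ≡ 1 (mod 4).
    The inverse of 3 mod 4 is 3 (since 3·3 = 9 = 2·4 + 1), so t ≡ 3·1 = 3 ≡ 3 (mod 4).
    Then x = 244 + 399·3 = 1441, valid modulo lcm(399, 4) = 1596: x ≡ 1441 (mod 1596).
Verify against each original: 1441 mod 19 = 16, 1441 mod 7 = 6, 1441 mod 3 = 1, 1441 mod 4 = 1.

x ≡ 1441 (mod 1596).


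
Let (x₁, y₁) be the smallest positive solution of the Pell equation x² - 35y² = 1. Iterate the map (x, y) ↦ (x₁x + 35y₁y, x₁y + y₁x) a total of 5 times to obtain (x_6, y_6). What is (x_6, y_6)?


Step 1: Find the fundamental solution (x₁, y₁) of x² - 35y² = 1.
  Expand √35 as a continued fraction. a₀ = ⌊√35⌋ = 5; iterate m_{k+1} = d_k·a_k − m_k, d_{k+1} = (35 − m_{k+1}²)/d_k, a_{k+1} = ⌊(a₀ + m_{k+1})/d_{k+1}⌋ (starting m₀ = 0, d₀ = 1), with convergents p_k = a_k·p_{k-1} + p_{k-2}, q_k = a_k·q_{k-1} + q_{k-2} (p₋₁ = 1, q₋₁ = 0):
  k = 0: a₀ = 5; p₀/q₀ = 5/1; p₀² − 35·q₀² = 25 − 35 = -10.
  k = 1: m = 5, d = 10, a = ⌊(5 + 5)/10⌋ = 1; p/q = (1·5 + 1)/(1·1 + 0) = 6/1; p² − 35·q² = 36 − 35 = 1.
  The first convergent with p² − 35·q² = 1 gives the fundamental solution (x₁, y₁) = (6, 1).
Step 2: Apply the recurrence (x_{n+1}, y_{n+1}) = (x₁x_n + 35y₁y_n, x₁y_n + y₁x_n) repeatedly.
  From (x_1, y_1) = (6, 1): x_2 = 6·6 + 35·1·1 = 71; y_2 = 6·1 + 1·6 = 12.
  From (x_2, y_2) = (71, 12): x_3 = 6·71 + 35·1·12 = 846; y_3 = 6·12 + 1·71 = 143.
  From (x_3, y_3) = (846, 143): x_4 = 6·846 + 35·1·143 = 10081; y_4 = 6·143 + 1·846 = 1704.
  From (x_4, y_4) = (10081, 1704): x_5 = 6·10081 + 35·1·1704 = 120126; y_5 = 6·1704 + 1·10081 = 20305.
  From (x_5, y_5) = (120126, 20305): x_6 = 6·120126 + 35·1·20305 = 1431431; y_6 = 6·20305 + 1·120126 = 241956.
Step 3: Verify x_6² - 35·y_6² = 2048994707761 - 2048994707760 = 1 (should be 1). ✓

(x_1, y_1) = (6, 1); (x_6, y_6) = (1431431, 241956).


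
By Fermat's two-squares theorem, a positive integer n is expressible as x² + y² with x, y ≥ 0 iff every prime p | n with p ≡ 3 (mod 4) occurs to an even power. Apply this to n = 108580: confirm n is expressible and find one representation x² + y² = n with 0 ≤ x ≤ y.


Step 1: Factor n = 108580 = 2^2 · 5 · 61 · 89.
Step 2: Check the mod-4 condition on each prime factor: 2 = 2 (special); 5 ≡ 1 (mod 4), exponent 1; 61 ≡ 1 (mod 4), exponent 1; 89 ≡ 1 (mod 4), exponent 1.
All primes ≡ 3 (mod 4) appear to even exponent (or don't appear), so by the two-squares theorem n IS expressible as a sum of two squares.
Step 3: Build a representation. Group n = k² · m with k = 2 and m = 5 · 61 · 89 = 27145 (a product of primes ≡ 1 (mod 4)); a representation of m scales to one of n via (k·x)² + (k·y)² = k²(x² + y²). Each prime p ≡ 1 (mod 4) is itself a sum of two squares; find a² by testing p − a² for a perfect square:
  5: 5 − 1² = 4 = 2² ⇒ 5 = 1² + 2².
  61: 61 − 1² = 60, 61 − 2² = 57, 61 − 3² = 52, 61 − 4² = 45, 61 − 5² = 36 = 6² ⇒ 61 = 5² + 6².
  89: 89 − 1² = 88, 89 − 2² = 85, 89 − 3² = 80, 89 − 4² = 73, 89 − 5² = 64 = 8² ⇒ 89 = 5² + 8².
  Combine using the Brahmagupta–Fibonacci identity (a² + b²)(c² + d²) = (ac − bd)² + (ad + bc)² = (ac + bd)² + (ad − bc)²:
  5 · 61 = 305: from (1² + 2²)(5² + 6²), take (1·5 − 2·6, 1·6 + 2·5) = (5 − 12, 6 + 10) = (-7, 16); dropping signs (only squares matter) gives (7, 16); check 7² + 16² = 49 + 256 = 305 ✓.
  305 · 89 = 27145: from (7² + 16²)(5² + 8²), take (7·5 − 16·8, 7·8 + 16·5) = (35 − 128, 56 + 80) = (-93, 136); dropping signs (only squares matter) gives (93, 136); check 93² + 136² = 8649 + 18496 = 27145 ✓.
  Scale by k = 2: (2·93, 2·136) = (186, 272).
Step 4: Order so x ≤ y and verify: 186² + 272² = 34596 + 73984 = 108580 = n. ✓

n = 108580 = 186² + 272² (one valid representation with x ≤ y).


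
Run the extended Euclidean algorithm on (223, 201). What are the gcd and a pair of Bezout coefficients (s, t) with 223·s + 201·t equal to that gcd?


Euclidean algorithm on (223, 201) — divide until remainder is 0:
  223 = 1 · 201 + 22
  201 = 9 · 22 + 3
  22 = 7 · 3 + 1
  3 = 3 · 1 + 0
gcd(223, 201) = 1.
Track Bezout coefficients alongside the remainders: start with r₀ = 223 = a·1 + b·0 (s = 1, t = 0) and r₁ = 201 = a·0 + b·1 (s = 0, t = 1); each new remainder r_{k+1} = r_{k-1} − q_k·r_k inherits s_{k+1} = s_{k-1} − q_k·s_k, t_{k+1} = t_{k-1} − q_k·t_k, so r_k = a·s_k + b·t_k at every step:
  q = 1: r = 22, s = 1 − 1·0 = 1, t = 0 − 1·1 = -1  (check: 223·1 + 201·(-1) = 22)
  q = 9: r = 3, s = 0 − 9·1 = -9, t = 1 − 9·(-1) = 10  (check: 223·(-9) + 201·10 = 3)
  q = 7: r = 1, s = 1 − 7·(-9) = 64, t = -1 − 7·10 = -71  (check: 223·64 + 201·(-71) = 1)
The row with r = 1 (the gcd) gives the Bezout coefficients s = 64, t = -71.
Result: 223 · (64) + 201 · (-71) = 1.

gcd(223, 201) = 1; s = 64, t = -71 (check: 223·64 + 201·(-71) = 1).


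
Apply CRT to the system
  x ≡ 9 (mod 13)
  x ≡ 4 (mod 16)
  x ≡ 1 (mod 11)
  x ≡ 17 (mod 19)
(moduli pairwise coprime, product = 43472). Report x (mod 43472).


Product of moduli M = 13 · 16 · 11 · 19 = 43472.
Merge one congruence at a time:
  Start: x ≡ 9 (mod 13).
  Combine with x ≡ 4 (mod 16); new modulus lcm = 208.
    Write x = 9 + 13·t and substitute into x ≡ 4 (mod 16): 13·t ≡ 4 − 9 = -5 (mod 16).
    Reduce coefficients mod 16: 13·t ≡ 11 (mod 16).
    The inverse of 13 mod 16 is 5 (since 13·5 = 65 = 4·16 + 1), so t ≡ 5·11 = 55 ≡ 7 (mod 16).
    Then x = 9 + 13·7 = 100, valid modulo lcm(13, 16) = 208: x ≡ 100 (mod 208).
  Combine with x ≡ 1 (mod 11); new modulus lcm = 2288.
    Write x = 100 + 208·t and substitute into x ≡ 1 (mod 11): 208·t ≡ 1 − 100 = -99 (mod 11).
    Reduce coefficients mod 11: 10·t ≡ 0 (mod 11).
    The inverse of 10 mod 11 is 10 (since 10·10 = 100 = 9·11 + 1), so t ≡ 10·0 = 0 ≡ 0 (mod 11).
    Then x = 100 + 208·0 = 100, valid modulo lcm(208, 11) = 2288: x ≡ 100 (mod 2288).
  Combine with x ≡ 17 (mod 19); new modulus lcm = 43472.
    Write x = 100 + 2288·t and substitute into x ≡ 17 (mod 19): 2288·t ≡ 17 − 100 = -83 (mod 19).
    Reduce coefficients mod 19: 8·t ≡ 12 (mod 19).
    The inverse of 8 mod 19 is 12 (since 8·12 = 96 = 5·19 + 1), so t ≡ 12·12 = 144 ≡ 11 (mod 19).
    Then x = 100 + 2288·11 = 25268, valid modulo lcm(2288, 19) = 43472: x ≡ 25268 (mod 43472).
Verify against each original: 25268 mod 13 = 9, 25268 mod 16 = 4, 25268 mod 11 = 1, 25268 mod 19 = 17.

x ≡ 25268 (mod 43472).


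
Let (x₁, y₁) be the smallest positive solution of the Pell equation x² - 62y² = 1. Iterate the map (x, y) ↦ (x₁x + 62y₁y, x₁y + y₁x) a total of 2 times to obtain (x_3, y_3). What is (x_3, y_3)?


Step 1: Find the fundamental solution (x₁, y₁) of x² - 62y² = 1.
  Expand √62 as a continued fraction. a₀ = ⌊√62⌋ = 7; iterate m_{k+1} = d_k·a_k − m_k, d_{k+1} = (62 − m_{k+1}²)/d_k, a_{k+1} = ⌊(a₀ + m_{k+1})/d_{k+1}⌋ (starting m₀ = 0, d₀ = 1), with convergents p_k = a_k·p_{k-1} + p_{k-2}, q_k = a_k·q_{k-1} + q_{k-2} (p₋₁ = 1, q₋₁ = 0):
  k = 0: a₀ = 7; p₀/q₀ = 7/1; p₀² − 62·q₀² = 49 − 62 = -13.
  k = 1: m = 7, d = 13, a = ⌊(7 + 7)/13⌋ = 1; p/q = (1·7 + 1)/(1·1 + 0) = 8/1; p² − 62·q² = 64 − 62 = 2.
  k = 2: m = 6, d = 2, a = ⌊(7 + 6)/2⌋ = 6; p/q = (6·8 + 7)/(6·1 + 1) = 55/7; p² − 62·q² = 3025 − 3038 = -13.
  k = 3: m = 6, d = 13, a = ⌊(7 + 6)/13⌋ = 1; p/q = (1·55 + 8)/(1·7 + 1) = 63/8; p² − 62·q² = 3969 − 3968 = 1.
  The first convergent with p² − 62·q² = 1 gives the fundamental solution (x₁, y₁) = (63, 8).
Step 2: Apply the recurrence (x_{n+1}, y_{n+1}) = (x₁x_n + 62y₁y_n, x₁y_n + y₁x_n) repeatedly.
  From (x_1, y_1) = (63, 8): x_2 = 63·63 + 62·8·8 = 7937; y_2 = 63·8 + 8·63 = 1008.
  From (x_2, y_2) = (7937, 1008): x_3 = 63·7937 + 62·8·1008 = 999999; y_3 = 63·1008 + 8·7937 = 127000.
Step 3: Verify x_3² - 62·y_3² = 999998000001 - 999998000000 = 1 (should be 1). ✓

(x_1, y_1) = (63, 8); (x_3, y_3) = (999999, 127000).


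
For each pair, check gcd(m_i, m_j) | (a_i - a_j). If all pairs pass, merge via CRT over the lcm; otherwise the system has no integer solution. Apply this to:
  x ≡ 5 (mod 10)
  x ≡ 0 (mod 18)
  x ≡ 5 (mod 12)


Moduli 10, 18, 12 are not pairwise coprime, so CRT works modulo lcm(m_i) when all pairwise compatibility conditions hold.
Pairwise compatibility: gcd(m_i, m_j) must divide a_i - a_j for every pair.
Merge one congruence at a time:
  Start: x ≡ 5 (mod 10).
  Combine with x ≡ 0 (mod 18): gcd(10, 18) = 2, and 0 - 5 = -5 is NOT divisible by 2.
    ⇒ system is inconsistent (no integer solution).

No solution (the system is inconsistent).


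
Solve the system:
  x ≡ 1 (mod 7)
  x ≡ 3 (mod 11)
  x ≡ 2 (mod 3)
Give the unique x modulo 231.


Moduli 7, 11, 3 are pairwise coprime; by CRT there is a unique solution modulo M = 7 · 11 · 3 = 231.
Solve pairwise, accumulating the modulus:
  Start with x ≡ 1 (mod 7).
  Combine with x ≡ 3 (mod 11): since gcd(7, 11) = 1, we get a unique residue mod 77.
    Write x = 1 + 7·t and substitute into x ≡ 3 (mod 11): 7·t ≡ 3 − 1 = 2 (mod 11).
    The inverse of 7 mod 11 is 8 (since 7·8 = 56 = 5·11 + 1), so t ≡ 8·2 = 16 ≡ 5 (mod 11).
    Then x = 1 + 7·5 = 36, valid modulo lcm(7, 11) = 77: x ≡ 36 (mod 77).
  Combine with x ≡ 2 (mod 3): since gcd(77, 3) = 1, we get a unique residue mod 231.
    Write x = 36 + 77·t and substitute into x ≡ 2 (mod 3): 77·t ≡ 2 − 36 = -34 (mod 3).
    Reduce coefficients mod 3: 2·t ≡ 2 (mod 3).
    The inverse of 2 mod 3 is 2 (since 2·2 = 4 = 1·3 + 1), so t ≡ 2·2 = 4 ≡ 1 (mod 3).
    Then x = 36 + 77·1 = 113, valid modulo lcm(77, 3) = 231: x ≡ 113 (mod 231).
Verify: 113 mod 7 = 1 ✓, 113 mod 11 = 3 ✓, 113 mod 3 = 2 ✓.

x ≡ 113 (mod 231).


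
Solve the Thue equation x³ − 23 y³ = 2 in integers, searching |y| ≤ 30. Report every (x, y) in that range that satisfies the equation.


The equation is x³ - 23y³ = 2. For fixed y, x³ = 23·y³ + 2, so a solution requires the RHS to be a perfect cube.
Strategy: iterate y from -30 to 30, compute RHS = 23·y³ + 2, and check whether it is a (positive or negative) perfect cube.
Check small values of y:
  y = 0: RHS = 2 is not a perfect cube.
  y = 1: RHS = 25 is not a perfect cube.
  y = -1: RHS = -21 is not a perfect cube.
  y = 2: RHS = 186 is not a perfect cube.
  y = -2: RHS = -182 is not a perfect cube.
  y = 3: RHS = 623 is not a perfect cube.
  y = -3: RHS = -619 is not a perfect cube.
Continuing the search up to |y| = 30 finds no solutions either.
No (x, y) in the scanned range satisfies the equation.

No integer solutions with |y| ≤ 30.


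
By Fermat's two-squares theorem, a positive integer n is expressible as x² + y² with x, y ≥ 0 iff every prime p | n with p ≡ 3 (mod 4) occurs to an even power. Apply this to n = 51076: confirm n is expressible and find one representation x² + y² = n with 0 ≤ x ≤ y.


Step 1: Factor n = 51076 = 2^2 · 113^2.
Step 2: Check the mod-4 condition on each prime factor: 2 = 2 (special); 113 ≡ 1 (mod 4), exponent 2.
All primes ≡ 3 (mod 4) appear to even exponent (or don't appear), so by the two-squares theorem n IS expressible as a sum of two squares.
Step 3: Build a representation. Group n = k² · m with k = 2 and m = 113 · 113 = 12769 (a product of primes ≡ 1 (mod 4)); a representation of m scales to one of n via (k·x)² + (k·y)² = k²(x² + y²). Each prime p ≡ 1 (mod 4) is itself a sum of two squares; find a² by testing p − a² for a perfect square:
  113: 113 − 1² = 112, 113 − 2² = 109, 113 − 3² = 104, 113 − 4² = 97, 113 − 5² = 88, 113 − 6² = 77, 113 − 7² = 64 = 8² ⇒ 113 = 7² + 8².
  Combine using the Brahmagupta–Fibonacci identity (a² + b²)(c² + d²) = (ac − bd)² + (ad + bc)² = (ac + bd)² + (ad − bc)²:
  113 · 113 = 12769: from (7² + 8²)(7² + 8²), take (7·7 − 8·8, 7·8 + 8·7) = (49 − 64, 56 + 56) = (-15, 112); dropping signs (only squares matter) gives (15, 112); check 15² + 112² = 225 + 12544 = 12769 ✓.
  Scale by k = 2: (2·15, 2·112) = (30, 224).
Step 4: Order so x ≤ y and verify: 30² + 224² = 900 + 50176 = 51076 = n. ✓

n = 51076 = 30² + 224² (one valid representation with x ≤ y).


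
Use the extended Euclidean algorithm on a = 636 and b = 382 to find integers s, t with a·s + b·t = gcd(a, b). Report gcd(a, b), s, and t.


Euclidean algorithm on (636, 382) — divide until remainder is 0:
  636 = 1 · 382 + 254
  382 = 1 · 254 + 128
  254 = 1 · 128 + 126
  128 = 1 · 126 + 2
  126 = 63 · 2 + 0
gcd(636, 382) = 2.
Track Bezout coefficients alongside the remainders: start with r₀ = 636 = a·1 + b·0 (s = 1, t = 0) and r₁ = 382 = a·0 + b·1 (s = 0, t = 1); each new remainder r_{k+1} = r_{k-1} − q_k·r_k inherits s_{k+1} = s_{k-1} − q_k·s_k, t_{k+1} = t_{k-1} − q_k·t_k, so r_k = a·s_k + b·t_k at every step:
  q = 1: r = 254, s = 1 − 1·0 = 1, t = 0 − 1·1 = -1  (check: 636·1 + 382·(-1) = 254)
  q = 1: r = 128, s = 0 − 1·1 = -1, t = 1 − 1·(-1) = 2  (check: 636·(-1) + 382·2 = 128)
  q = 1: r = 126, s = 1 − 1·(-1) = 2, t = -1 − 1·2 = -3  (check: 636·2 + 382·(-3) = 126)
  q = 1: r = 2, s = -1 − 1·2 = -3, t = 2 − 1·(-3) = 5  (check: 636·(-3) + 382·5 = 2)
The row with r = 2 (the gcd) gives the Bezout coefficients s = -3, t = 5.
Result: 636 · (-3) + 382 · (5) = 2.

gcd(636, 382) = 2; s = -3, t = 5 (check: 636·(-3) + 382·5 = 2).


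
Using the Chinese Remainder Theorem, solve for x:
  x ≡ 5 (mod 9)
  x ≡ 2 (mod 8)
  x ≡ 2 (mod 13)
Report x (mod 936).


Moduli 9, 8, 13 are pairwise coprime; by CRT there is a unique solution modulo M = 9 · 8 · 13 = 936.
Solve pairwise, accumulating the modulus:
  Start with x ≡ 5 (mod 9).
  Combine with x ≡ 2 (mod 8): since gcd(9, 8) = 1, we get a unique residue mod 72.
    Write x = 5 + 9·t and substitute into x ≡ 2 (mod 8): 9·t ≡ 2 − 5 = -3 (mod 8).
    Reduce coefficients mod 8: 1·t ≡ 5 (mod 8).
    So t ≡ 5 (mod 8).
    Then x = 5 + 9·5 = 50, valid modulo lcm(9, 8) = 72: x ≡ 50 (mod 72).
  Combine with x ≡ 2 (mod 13): since gcd(72, 13) = 1, we get a unique residue mod 936.
    Write x = 50 + 72·t and substitute into x ≡ 2 (mod 13): 72·t ≡ 2 − 50 = -48 (mod 13).
    Reduce coefficients mod 13: 7·t ≡ 4 (mod 13).
    The inverse of 7 mod 13 is 2 (since 7·2 = 14 = 1·13 + 1), so t ≡ 2·4 = 8 ≡ 8 (mod 13).
    Then x = 50 + 72·8 = 626, valid modulo lcm(72, 13) = 936: x ≡ 626 (mod 936).
Verify: 626 mod 9 = 5 ✓, 626 mod 8 = 2 ✓, 626 mod 13 = 2 ✓.

x ≡ 626 (mod 936).


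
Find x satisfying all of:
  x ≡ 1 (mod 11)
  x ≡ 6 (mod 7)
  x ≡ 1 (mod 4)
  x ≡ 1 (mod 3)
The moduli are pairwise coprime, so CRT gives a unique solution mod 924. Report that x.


Product of moduli M = 11 · 7 · 4 · 3 = 924.
Merge one congruence at a time:
  Start: x ≡ 1 (mod 11).
  Combine with x ≡ 6 (mod 7); new modulus lcm = 77.
    Write x = 1 + 11·t and substitute into x ≡ 6 (mod 7): 11·t ≡ 6 − 1 = 5 (mod 7).
    Reduce coefficients mod 7: 4·t ≡ 5 (mod 7).
    The inverse of 4 mod 7 is 2 (since 4·2 = 8 = 1·7 + 1), so t ≡ 2·5 = 10 ≡ 3 (mod 7).
    Then x = 1 + 11·3 = 34, valid modulo lcm(11, 7) = 77: x ≡ 34 (mod 77).
  Combine with x ≡ 1 (mod 4); new modulus lcm = 308.
    Write x = 34 + 77·t and substitute into x ≡ 1 (mod 4): 77·t ≡ 1 − 34 = -33 (mod 4).
    Reduce coefficients mod 4: 1·t ≡ 3 (mod 4).
    So t ≡ 3 (mod 4).
    Then x = 34 + 77·3 = 265, valid modulo lcm(77, 4) = 308: x ≡ 265 (mod 308).
  Combine with x ≡ 1 (mod 3); new modulus lcm = 924.
    Write x = 265 + 308·t and substitute into x ≡ 1 (mod 3): 308·t ≡ 1 − 265 = -264 (mod 3).
    Reduce coefficients mod 3: 2·t ≡ 0 (mod 3).
    The inverse of 2 mod 3 is 2 (since 2·2 = 4 = 1·3 + 1), so t ≡ 2·0 = 0 ≡ 0 (mod 3).
    Then x = 265 + 308·0 = 265, valid modulo lcm(308, 3) = 924: x ≡ 265 (mod 924).
Verify against each original: 265 mod 11 = 1, 265 mod 7 = 6, 265 mod 4 = 1, 265 mod 3 = 1.

x ≡ 265 (mod 924).


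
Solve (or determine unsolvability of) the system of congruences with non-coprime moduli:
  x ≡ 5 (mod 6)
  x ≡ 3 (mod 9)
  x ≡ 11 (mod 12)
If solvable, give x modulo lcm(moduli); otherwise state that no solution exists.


Moduli 6, 9, 12 are not pairwise coprime, so CRT works modulo lcm(m_i) when all pairwise compatibility conditions hold.
Pairwise compatibility: gcd(m_i, m_j) must divide a_i - a_j for every pair.
Merge one congruence at a time:
  Start: x ≡ 5 (mod 6).
  Combine with x ≡ 3 (mod 9): gcd(6, 9) = 3, and 3 - 5 = -2 is NOT divisible by 3.
    ⇒ system is inconsistent (no integer solution).

No solution (the system is inconsistent).


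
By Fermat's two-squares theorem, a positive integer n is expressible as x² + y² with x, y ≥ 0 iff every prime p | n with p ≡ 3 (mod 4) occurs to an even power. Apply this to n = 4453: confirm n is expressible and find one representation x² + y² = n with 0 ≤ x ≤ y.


Step 1: Factor n = 4453 = 61 · 73.
Step 2: Check the mod-4 condition on each prime factor: 61 ≡ 1 (mod 4), exponent 1; 73 ≡ 1 (mod 4), exponent 1.
All primes ≡ 3 (mod 4) appear to even exponent (or don't appear), so by the two-squares theorem n IS expressible as a sum of two squares.
Step 3: Build a representation. Here n = 61 · 73 is a product of primes ≡ 1 (mod 4). Each prime p ≡ 1 (mod 4) is itself a sum of two squares; find a² by testing p − a² for a perfect square:
  61: 61 − 1² = 60, 61 − 2² = 57, 61 − 3² = 52, 61 − 4² = 45, 61 − 5² = 36 = 6² ⇒ 61 = 5² + 6².
  73: 73 − 1² = 72, 73 − 2² = 69, 73 − 3² = 64 = 8² ⇒ 73 = 3² + 8².
  Combine using the Brahmagupta–Fibonacci identity (a² + b²)(c² + d²) = (ac − bd)² + (ad + bc)² = (ac + bd)² + (ad − bc)²:
  61 · 73 = 4453: from (5² + 6²)(3² + 8²), take (5·3 − 6·8, 5·8 + 6·3) = (15 − 48, 40 + 18) = (-33, 58); dropping signs (only squares matter) gives (33, 58); check 33² + 58² = 1089 + 3364 = 4453 ✓.
Step 4: Order so x ≤ y and verify: 33² + 58² = 1089 + 3364 = 4453 = n. ✓

n = 4453 = 33² + 58² (one valid representation with x ≤ y).


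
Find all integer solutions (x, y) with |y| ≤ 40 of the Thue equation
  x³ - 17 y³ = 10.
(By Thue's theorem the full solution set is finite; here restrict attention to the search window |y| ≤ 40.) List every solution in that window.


The equation is x³ - 17y³ = 10. For fixed y, x³ = 17·y³ + 10, so a solution requires the RHS to be a perfect cube.
Strategy: iterate y from -40 to 40, compute RHS = 17·y³ + 10, and check whether it is a (positive or negative) perfect cube.
Check small values of y:
  y = 0: RHS = 10 is not a perfect cube.
  y = 1: RHS = 27 = (3)³ ⇒ x = 3 works.
  y = -1: RHS = -7 is not a perfect cube.
  y = 2: RHS = 146 is not a perfect cube.
  y = -2: RHS = -126 is not a perfect cube.
  y = 3: RHS = 469 is not a perfect cube.
  y = -3: RHS = -449 is not a perfect cube.
Continuing the search up to |y| = 40 finds no further solutions beyond those listed.
Collected solutions: (3, 1).

Solutions (with |y| ≤ 40): (3, 1).


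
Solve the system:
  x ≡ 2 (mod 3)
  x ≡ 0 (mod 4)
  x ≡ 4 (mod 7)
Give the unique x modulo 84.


Moduli 3, 4, 7 are pairwise coprime; by CRT there is a unique solution modulo M = 3 · 4 · 7 = 84.
Solve pairwise, accumulating the modulus:
  Start with x ≡ 2 (mod 3).
  Combine with x ≡ 0 (mod 4): since gcd(3, 4) = 1, we get a unique residue mod 12.
    Write x = 2 + 3·t and substitute into x ≡ 0 (mod 4): 3·t ≡ 0 − 2 = -2 (mod 4).
    Reduce coefficients mod 4: 3·t ≡ 2 (mod 4).
    The inverse of 3 mod 4 is 3 (since 3·3 = 9 = 2·4 + 1), so t ≡ 3·2 = 6 ≡ 2 (mod 4).
    Then x = 2 + 3·2 = 8, valid modulo lcm(3, 4) = 12: x ≡ 8 (mod 12).
  Combine with x ≡ 4 (mod 7): since gcd(12, 7) = 1, we get a unique residue mod 84.
    Write x = 8 + 12·t and substitute into x ≡ 4 (mod 7): 12·t ≡ 4 − 8 = -4 (mod 7).
    Reduce coefficients mod 7: 5·t ≡ 3 (mod 7).
    The inverse of 5 mod 7 is 3 (since 5·3 = 15 = 2·7 + 1), so t ≡ 3·3 = 9 ≡ 2 (mod 7).
    Then x = 8 + 12·2 = 32, valid modulo lcm(12, 7) = 84: x ≡ 32 (mod 84).
Verify: 32 mod 3 = 2 ✓, 32 mod 4 = 0 ✓, 32 mod 7 = 4 ✓.

x ≡ 32 (mod 84).


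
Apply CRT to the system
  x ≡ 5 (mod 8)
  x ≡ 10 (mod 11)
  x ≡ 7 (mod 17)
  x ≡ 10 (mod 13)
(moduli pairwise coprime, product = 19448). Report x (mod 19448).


Product of moduli M = 8 · 11 · 17 · 13 = 19448.
Merge one congruence at a time:
  Start: x ≡ 5 (mod 8).
  Combine with x ≡ 10 (mod 11); new modulus lcm = 88.
    Write x = 5 + 8·t and substitute into x ≡ 10 (mod 11): 8·t ≡ 10 − 5 = 5 (mod 11).
    The inverse of 8 mod 11 is 7 (since 8·7 = 56 = 5·11 + 1), so t ≡ 7·5 = 35 ≡ 2 (mod 11).
    Then x = 5 + 8·2 = 21, valid modulo lcm(8, 11) = 88: x ≡ 21 (mod 88).
  Combine with x ≡ 7 (mod 17); new modulus lcm = 1496.
    Write x = 21 + 88·t and substitute into x ≡ 7 (mod 17): 88·t ≡ 7 − 21 = -14 (mod 17).
    Reduce coefficients mod 17: 3·t ≡ 3 (mod 17).
    The inverse of 3 mod 17 is 6 (since 3·6 = 18 = 1·17 + 1), so t ≡ 6·3 = 18 ≡ 1 (mod 17).
    Then x = 21 + 88·1 = 109, valid modulo lcm(88, 17) = 1496: x ≡ 109 (mod 1496).
  Combine with x ≡ 10 (mod 13); new modulus lcm = 19448.
    Write x = 109 + 1496·t and substitute into x ≡ 10 (mod 13): 1496·t ≡ 10 − 109 = -99 (mod 13).
    Reduce coefficients mod 13: 1·t ≡ 5 (mod 13).
    So t ≡ 5 (mod 13).
    Then x = 109 + 1496·5 = 7589, valid modulo lcm(1496, 13) = 19448: x ≡ 7589 (mod 19448).
Verify against each original: 7589 mod 8 = 5, 7589 mod 11 = 10, 7589 mod 17 = 7, 7589 mod 13 = 10.

x ≡ 7589 (mod 19448).


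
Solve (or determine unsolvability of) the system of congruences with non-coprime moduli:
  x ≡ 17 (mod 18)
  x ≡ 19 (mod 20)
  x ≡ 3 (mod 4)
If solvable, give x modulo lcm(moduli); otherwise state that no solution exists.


Moduli 18, 20, 4 are not pairwise coprime, so CRT works modulo lcm(m_i) when all pairwise compatibility conditions hold.
Pairwise compatibility: gcd(m_i, m_j) must divide a_i - a_j for every pair.
Merge one congruence at a time:
  Start: x ≡ 17 (mod 18).
  Combine with x ≡ 19 (mod 20): gcd(18, 20) = 2; 19 - 17 = 2, which IS divisible by 2, so compatible.
    Write x = 17 + 18·t and substitute into x ≡ 19 (mod 20): 18·t ≡ 19 − 17 = 2 (mod 20).
    Divide the congruence (and modulus) by g = 2: 9·t ≡ 1 (mod 10).
    The inverse of 9 mod 10 is 9 (since 9·9 = 81 = 8·10 + 1), so t ≡ 9·1 = 9 ≡ 9 (mod 10).
    Then x = 17 + 18·9 = 179, valid modulo lcm(18, 20) = 180: x ≡ 179 (mod 180).
  Combine with x ≡ 3 (mod 4): gcd(180, 4) = 4; 3 - 179 = -176, which IS divisible by 4, so compatible.
    Write x = 179 + 180·t and substitute into x ≡ 3 (mod 4): 180·t ≡ 3 − 179 = -176 (mod 4).
    Divide the congruence (and modulus) by g = 4: 45·t ≡ -44 (mod 1).
    Modulo 1 every t works; take t = 0.
    Then x = 179 + 180·0 = 179, valid modulo lcm(180, 4) = 180: x ≡ 179 (mod 180).
Verify: 179 mod 18 = 17, 179 mod 20 = 19, 179 mod 4 = 3.

x ≡ 179 (mod 180).


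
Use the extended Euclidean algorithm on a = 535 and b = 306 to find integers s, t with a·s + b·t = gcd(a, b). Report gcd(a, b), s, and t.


Euclidean algorithm on (535, 306) — divide until remainder is 0:
  535 = 1 · 306 + 229
  306 = 1 · 229 + 77
  229 = 2 · 77 + 75
  77 = 1 · 75 + 2
  75 = 37 · 2 + 1
  2 = 2 · 1 + 0
gcd(535, 306) = 1.
Track Bezout coefficients alongside the remainders: start with r₀ = 535 = a·1 + b·0 (s = 1, t = 0) and r₁ = 306 = a·0 + b·1 (s = 0, t = 1); each new remainder r_{k+1} = r_{k-1} − q_k·r_k inherits s_{k+1} = s_{k-1} − q_k·s_k, t_{k+1} = t_{k-1} − q_k·t_k, so r_k = a·s_k + b·t_k at every step:
  q = 1: r = 229, s = 1 − 1·0 = 1, t = 0 − 1·1 = -1  (check: 535·1 + 306·(-1) = 229)
  q = 1: r = 77, s = 0 − 1·1 = -1, t = 1 − 1·(-1) = 2  (check: 535·(-1) + 306·2 = 77)
  q = 2: r = 75, s = 1 − 2·(-1) = 3, t = -1 − 2·2 = -5  (check: 535·3 + 306·(-5) = 75)
  q = 1: r = 2, s = -1 − 1·3 = -4, t = 2 − 1·(-5) = 7  (check: 535·(-4) + 306·7 = 2)
  q = 37: r = 1, s = 3 − 37·(-4) = 151, t = -5 − 37·7 = -264  (check: 535·151 + 306·(-264) = 1)
The row with r = 1 (the gcd) gives the Bezout coefficients s = 151, t = -264.
Result: 535 · (151) + 306 · (-264) = 1.

gcd(535, 306) = 1; s = 151, t = -264 (check: 535·151 + 306·(-264) = 1).


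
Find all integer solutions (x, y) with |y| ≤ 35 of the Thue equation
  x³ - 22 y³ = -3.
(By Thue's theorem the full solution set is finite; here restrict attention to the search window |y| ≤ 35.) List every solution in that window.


The equation is x³ - 22y³ = -3. For fixed y, x³ = 22·y³ − 3, so a solution requires the RHS to be a perfect cube.
Strategy: iterate y from -35 to 35, compute RHS = 22·y³ − 3, and check whether it is a (positive or negative) perfect cube.
Check small values of y:
  y = 0: RHS = -3 is not a perfect cube.
  y = 1: RHS = 19 is not a perfect cube.
  y = -1: RHS = -25 is not a perfect cube.
  y = 2: RHS = 173 is not a perfect cube.
  y = -2: RHS = -179 is not a perfect cube.
  y = 3: RHS = 591 is not a perfect cube.
  y = -3: RHS = -597 is not a perfect cube.
Continuing the search up to |y| = 35 finds no solutions either.
No (x, y) in the scanned range satisfies the equation.

No integer solutions with |y| ≤ 35.
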